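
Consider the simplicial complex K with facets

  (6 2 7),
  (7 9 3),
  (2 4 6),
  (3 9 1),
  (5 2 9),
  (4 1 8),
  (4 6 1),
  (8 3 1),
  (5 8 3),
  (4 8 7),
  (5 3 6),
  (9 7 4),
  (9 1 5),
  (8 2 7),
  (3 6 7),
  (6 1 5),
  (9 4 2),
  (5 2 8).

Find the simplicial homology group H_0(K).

H_0 ≅ Z.

Order the vertices as 1 < 2 < 3 < 4 < 5 < 6 < 7 < 8 < 9. Listing each simplex with vertices in this order, K has dimension 2 with simplices:

  0-simplices (9): [1], [2], [3], [4], [5], [6], [7], [8], [9]
  1-simplices (27): (27 of them)
  2-simplices (18): [1,3,8], [1,3,9], [1,4,6], [1,4,8], [1,5,6], [1,5,9], [2,4,6], [2,4,9], [2,5,8], [2,5,9], [2,6,7], [2,7,8], [3,5,6], [3,5,8], [3,6,7], [3,7,9], [4,7,8], [4,7,9]

Hence C_0 ≅ Z^9, C_1 ≅ Z^27, C_2 ≅ Z^18.

Boundary ∂_1: C_1 → C_0 is given by ∂[p,q] = [q] − [p]. For instance
  ∂[5,9] = [9] − [5].
The resulting 9×27 matrix has rank 8, and its Smith normal form has invariant factors (1,1,1,1,1,1,1,1).

∂_2: C_2 → C_1 sends each 2-simplex [p,q,r] to [q,r] − [p,r] + [p,q]. For instance
  ∂[1,3,8] = [3,8] − [1,8] + [1,3],
  ∂[1,5,9] = [5,9] − [1,9] + [1,5].
The resulting 27×18 matrix has rank 18, and its Smith normal form has invariant factors (1,1,1,1,1,1,1,1,1,1,1,1,1,1,1,1,1,2).

Computing H_k = (kernel of ∂_k) / (image of ∂_{k+1}):

  H_0: rank C_0 − rank ∂_1 = 9 − 8 = 1, and the invariant factors of ∂_1 are all 1, so H_0 ≅ Z.

(K is a triangulation of the Klein bottle.)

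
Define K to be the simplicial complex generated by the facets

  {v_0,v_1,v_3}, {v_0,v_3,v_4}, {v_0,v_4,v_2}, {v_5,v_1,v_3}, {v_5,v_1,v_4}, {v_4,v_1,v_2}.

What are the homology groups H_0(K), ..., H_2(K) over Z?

H_0 ≅ Z,  H_1 ≅ Z,  H_2 = 0.

K has 6 vertices, 12 edges, 6 triangles.
rank ∂_0 = 0, rank ∂_1 = 5 ⇒ b_0 = 6 − 0 − 5 = 1; all invariant factors of ∂_1 are 1 so no torsion. So H_0 ≅ Z.
rank ∂_1 = 5, rank ∂_2 = 6 ⇒ b_1 = 12 − 5 − 6 = 1; all invariant factors of ∂_2 are 1 so no torsion. So H_1 ≅ Z.
rank ∂_2 = 6, rank ∂_3 = 0 ⇒ b_2 = 6 − 6 − 0 = 0. So H_2 ≅ 0.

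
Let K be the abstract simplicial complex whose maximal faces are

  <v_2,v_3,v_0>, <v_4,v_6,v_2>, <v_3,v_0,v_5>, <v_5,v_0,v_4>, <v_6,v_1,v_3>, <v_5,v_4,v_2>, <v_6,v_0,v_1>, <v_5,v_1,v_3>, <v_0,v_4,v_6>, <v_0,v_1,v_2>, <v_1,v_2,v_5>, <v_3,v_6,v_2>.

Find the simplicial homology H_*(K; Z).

We work with the vertex ordering v_0 < v_1 < v_2 < v_3 < v_4 < v_5 < v_6. The simplices of K, each written with vertices in increasing order, are:

  0-simplices (7): [v_0], [v_1], [v_2], [v_3], [v_4], [v_5], [v_6]
  1-simplices (18): (18 of them)
  2-simplices (12): (12 of them)

so the chain groups are C_0 ≅ Z^7, C_1 ≅ Z^18, C_2 ≅ Z^12.

The boundary map ∂_1: C_1 → C_0 maps an edge to its endpoints' difference, ∂[p,q] = q − p.
The resulting 7×18 matrix has rank 6, and its Smith normal form has invariant factors (1,1,1,1,1,1).

∂_2: C_2 → C_1 maps a triangle to the signed sum of its edges. For instance
  ∂[v_1,v_3,v_5] = [v_3,v_5] − [v_1,v_5] + [v_1,v_3],
  ∂[v_2,v_4,v_5] = [v_4,v_5] − [v_2,v_5] + [v_2,v_4].
The resulting 18×12 matrix has rank 12, and its Smith normal form has invariant factors (1,1,1,1,1,1,1,1,1,1,1,2).

From H_k ≅ ker(∂_k) / im(∂_{k+1}) we obtain:

  H_0: rank C_0 − rank ∂_1 = 7 − 6 = 1, and the invariant factors of ∂_1 are all 1, so H_0 ≅ Z.
  H_1: rank ker ∂_1 − rank ∂_2 = (18 − 6) − 12 = 0, and ∂_2 has invariant factor 2 > 1, so H_1 ≅ Z/2Z.
  H_2: rank ker ∂_2 − rank ∂_3 = (12 − 12) − 0 = 0, and there is no ∂_3, so H_2 ≅ 0.

H_0 ≅ Z,  H_1 ≅ Z/2Z,  H_2 = 0.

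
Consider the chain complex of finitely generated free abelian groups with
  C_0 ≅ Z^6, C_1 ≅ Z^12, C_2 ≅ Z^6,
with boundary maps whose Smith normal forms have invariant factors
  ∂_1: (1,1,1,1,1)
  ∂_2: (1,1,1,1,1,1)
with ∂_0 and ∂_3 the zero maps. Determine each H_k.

H_0 = Z,  H_1 = Z,  H_2 = 0.

H_0: b_0 = 6 − 0 − 5 = 1; torsion from ∂_1 factors > 1: none. So H_0 = Z.
H_1: b_1 = 12 − 5 − 6 = 1; torsion from ∂_2 factors > 1: none. So H_1 = Z.
H_2: b_2 = 6 − 6 − 0 = 0; torsion from ∂_3 factors > 1: none. So H_2 = 0.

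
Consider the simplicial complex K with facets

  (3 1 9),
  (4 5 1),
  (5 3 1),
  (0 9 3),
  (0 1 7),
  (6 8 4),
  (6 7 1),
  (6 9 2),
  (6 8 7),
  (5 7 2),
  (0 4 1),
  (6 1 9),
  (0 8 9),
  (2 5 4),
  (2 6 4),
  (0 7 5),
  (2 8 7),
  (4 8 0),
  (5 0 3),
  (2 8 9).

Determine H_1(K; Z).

K has 10 vertices, 30 edges, 20 triangles.
rank ∂_1 = 9, rank ∂_2 = 20 ⇒ b_1 = 30 − 9 − 20 = 1; ∂_2 has invariant factor(s) [2] giving torsion. So H_1 ≅ Z ⊕ Z/2.

H_1 ≅ Z ⊕ Z/2.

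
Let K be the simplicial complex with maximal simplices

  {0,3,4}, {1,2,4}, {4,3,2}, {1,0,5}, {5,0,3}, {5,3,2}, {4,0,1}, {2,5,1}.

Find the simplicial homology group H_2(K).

H_2 = Z.

K has 6 vertices, 12 edges, 8 triangles.
rank ∂_2 = 7, rank ∂_3 = 0 ⇒ b_2 = 8 − 7 − 0 = 1. So H_2 ≅ Z.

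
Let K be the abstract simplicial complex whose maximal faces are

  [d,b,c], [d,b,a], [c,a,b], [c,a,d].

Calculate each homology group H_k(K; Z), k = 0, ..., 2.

Order the vertices as a < b < c < d. Listing each simplex with vertices in this order, K has dimension 2 with simplices:

  0-simplices (4): a, b, c, d
  1-simplices (6): ab, ac, ad, bc, bd, cd
  2-simplices (4): abc, abd, acd, bcd

giving chain groups C_0 ≅ Z^4, C_1 ≅ Z^6, C_2 ≅ Z^4.

The boundary map ∂_1: C_1 → C_0 sends each edge [p,q] (with p < q) to q − p. For instance
  ∂cd = d − c.
The resulting 4×6 matrix has rank 3, and its Smith normal form has invariant factors (1,1,1).

Boundary ∂_2: C_2 → C_1 maps a triangle to the signed sum of its edges. For instance
  ∂acd = cd − ad + ac,
  ∂abd = bd − ad + ab.
The resulting 6×4 matrix has rank 3, and its Smith normal form has invariant factors (1,1,1).

From H_k ≅ ker(∂_k) / im(∂_{k+1}) we obtain:

  H_0: rank C_0 − rank ∂_1 = 4 − 3 = 1, and the invariant factors of ∂_1 are all 1, so H_0 = Z.
  H_1: rank ker ∂_1 − rank ∂_2 = (6 − 3) − 3 = 0, and the invariant factors of ∂_2 are all 1, so H_1 = 0.
  H_2: rank ker ∂_2 − rank ∂_3 = (4 − 3) − 0 = 1, and there is no ∂_3, so H_2 = Z.

As a check, the Euler characteristic is 4 − 6 + 4 = 2, which agrees with 1 − 0 + 1 = 2.
(K is a triangulation of the 2-sphere S^2.)

H_0 ≅ Z,  H_1 = 0,  H_2 ≅ Z.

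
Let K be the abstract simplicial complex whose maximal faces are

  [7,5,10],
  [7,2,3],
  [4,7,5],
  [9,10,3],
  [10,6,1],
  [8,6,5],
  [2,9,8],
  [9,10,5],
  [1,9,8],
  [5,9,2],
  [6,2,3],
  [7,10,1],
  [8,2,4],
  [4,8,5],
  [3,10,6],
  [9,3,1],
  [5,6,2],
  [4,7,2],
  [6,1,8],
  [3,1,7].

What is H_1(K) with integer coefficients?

Fix the vertex order 1 < 2 < 3 < 4 < 5 < 6 < 7 < 8 < 9 < 10 and write every simplex with vertices in increasing order. Then dim K = 2 and the simplices of K are:

  0-simplices (10): [1], [2], [3], [4], [5], [6], [7], [8], [9], [10]
  1-simplices (30): (30 of them)
  2-simplices (20): (20 of them)

Hence C_0 ≅ Z^10, C_1 ≅ Z^30, C_2 ≅ Z^20.

The boundary map ∂_1: C_1 → C_0 is given by ∂[p,q] = [q] − [p].
As a 10×30 matrix over Z this has rank 9, with invariant factors (1,1,1,1,1,1,1,1,1).

The boundary map ∂_2: C_2 → C_1 sends each 2-simplex [p,q,r] to [q,r] − [p,r] + [p,q]. For instance
  ∂[1,6,10] = [6,10] − [1,10] + [1,6],
  ∂[1,3,7] = [3,7] − [1,7] + [1,3].
This gives a 30×20 integer matrix of rank 20; reducing to Smith normal form yields diagonal entries (1,1,1,1,1,1,1,1,1,1,1,1,1,1,1,1,1,1,1,2).

Reading off H_k = ker ∂_k / im ∂_{k+1}:

  H_1: rank ker ∂_1 − rank ∂_2 = (30 − 9) − 20 = 1, and ∂_2 has invariant factor 2 > 1, so H_1 ≅ Z ⊕ Z/2.

(K is a triangulation of the Klein bottle.)

H_1 = Z ⊕ Z/2.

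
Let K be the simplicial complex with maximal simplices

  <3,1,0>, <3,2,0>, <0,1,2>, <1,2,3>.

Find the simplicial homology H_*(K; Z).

H_0 ≅ Z,  H_1 = 0,  H_2 ≅ Z.

Take the total order 0 < 1 < 2 < 3 on the vertex set. Then K (dimension 2) consists of the simplices:

  0-simplices (4): [0], [1], [2], [3]
  1-simplices (6): [0,1], [0,2], [0,3], [1,2], [1,3], [2,3]
  2-simplices (4): [0,1,2], [0,1,3], [0,2,3], [1,2,3]

giving chain groups C_0 ≅ Z^4, C_1 ≅ Z^6, C_2 ≅ Z^4.

The boundary map ∂_1: C_1 → C_0 maps an edge to its endpoints' difference, ∂[p,q] = q − p.
The resulting 4×6 matrix has rank 3, and its Smith normal form has invariant factors (1,1,1).

∂_2: C_2 → C_1 maps a triangle to the signed sum of its edges. For instance
  ∂[1,2,3] = [2,3] − [1,3] + [1,2],
  ∂[0,1,3] = [1,3] − [0,3] + [0,1].
As a 6×4 matrix over Z this has rank 3, with invariant factors (1,1,1).

Computing H_k = (kernel of ∂_k) / (image of ∂_{k+1}):

  H_0: rank C_0 − rank ∂_1 = 4 − 3 = 1, and the invariant factors of ∂_1 are all 1, so H_0 ≅ Z.
  H_1: rank ker ∂_1 − rank ∂_2 = (6 − 3) − 3 = 0, and the invariant factors of ∂_2 are all 1, so H_1 ≅ 0.
  H_2: rank ker ∂_2 − rank ∂_3 = (4 − 3) − 0 = 1, and there is no ∂_3, so H_2 ≅ Z.

As a check, the Euler characteristic is 4 − 6 + 4 = 2, which agrees with 1 − 0 + 1 = 2.
(K is a triangulation of the 2-sphere S^2.)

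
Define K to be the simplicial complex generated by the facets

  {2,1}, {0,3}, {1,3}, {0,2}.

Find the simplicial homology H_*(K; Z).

We work with the vertex ordering 0 < 1 < 2 < 3. The simplices of K, each written with vertices in increasing order, are:

  0-simplices (4): [0], [1], [2], [3]
  1-simplices (4): [0,2], [0,3], [1,2], [1,3]

so the chain groups are C_0 ≅ Z^4, C_1 ≅ Z^4.

Boundary ∂_1: C_1 → C_0 is given by ∂[p,q] = [q] − [p].
The 4×4 boundary matrix has rank 3 and Smith normal form diag(1,1,1).

From H_k ≅ ker(∂_k) / im(∂_{k+1}) we obtain:

  H_0: rank C_0 − rank ∂_1 = 4 − 3 = 1, and the invariant factors of ∂_1 are all 1, so H_0 = Z.
  H_1: rank ker ∂_1 − rank ∂_2 = (4 − 3) − 0 = 1, and there is no ∂_2, so H_1 = Z.

(K is a triangulation of the circle S^1.)

H_0 = Z,  H_1 = Z.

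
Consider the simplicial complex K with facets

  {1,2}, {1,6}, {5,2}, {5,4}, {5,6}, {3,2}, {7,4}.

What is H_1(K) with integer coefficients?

Order the vertices as 1 < 2 < 3 < 4 < 5 < 6 < 7. Listing each simplex with vertices in this order, K has dimension 1 with simplices:

  0-simplices (7): [1], [2], [3], [4], [5], [6], [7]
  1-simplices (7): [1,2], [1,6], [2,3], [2,5], [4,5], [4,7], [5,6]

giving chain groups C_0 ≅ Z^7, C_1 ≅ Z^7.

Boundary ∂_1: C_1 → C_0 is given by ∂[p,q] = [q] − [p]. For instance
  ∂[4,5] = [5] − [4].
As a 7×7 matrix over Z this has rank 6, with invariant factors (1,1,1,1,1,1).

From H_k ≅ ker(∂_k) / im(∂_{k+1}) we obtain:

  H_1: rank ker ∂_1 − rank ∂_2 = (7 − 6) − 0 = 1, and there is no ∂_2, so H_1 = Z.

H_1 ≅ Z.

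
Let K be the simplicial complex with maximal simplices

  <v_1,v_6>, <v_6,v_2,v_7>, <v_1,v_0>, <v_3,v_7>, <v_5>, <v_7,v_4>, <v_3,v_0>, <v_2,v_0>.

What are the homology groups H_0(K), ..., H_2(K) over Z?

Take the total order v_0 < v_1 < v_2 < v_3 < v_4 < v_5 < v_6 < v_7 on the vertex set. Then K (dimension 2) consists of the simplices:

  0-simplices (8): [v_0], [v_1], [v_2], [v_3], [v_4], [v_5], [v_6], [v_7]
  1-simplices (9): [v_0,v_1], [v_0,v_2], [v_0,v_3], [v_1,v_6], [v_2,v_6], [v_2,v_7], [v_3,v_7], [v_4,v_7], [v_6,v_7]
  2-simplices (1): [v_2,v_6,v_7]

so the chain groups are C_0 ≅ Z^8, C_1 ≅ Z^9, C_2 ≅ Z^1.

The boundary map ∂_1: C_1 → C_0 sends each edge [p,q] (with p < q) to q − p. For instance
  ∂[v_0,v_3] = [v_3] − [v_0].
The resulting 8×9 matrix has rank 6, and its Smith normal form has invariant factors (1,1,1,1,1,1).

∂_2: C_2 → C_1 maps a triangle to the signed sum of its edges. For instance
  ∂[v_2,v_6,v_7] = [v_6,v_7] − [v_2,v_7] + [v_2,v_6].
The resulting 9×1 matrix has rank 1, and its Smith normal form has invariant factors (1).

From H_k ≅ ker(∂_k) / im(∂_{k+1}) we obtain:

  H_0: rank C_0 − rank ∂_1 = 8 − 6 = 2, and the invariant factors of ∂_1 are all 1, so H_0 ≅ Z^2.
  H_1: rank ker ∂_1 − rank ∂_2 = (9 − 6) − 1 = 2, and the invariant factors of ∂_2 are all 1, so H_1 ≅ Z^2.
  H_2: rank ker ∂_2 − rank ∂_3 = (1 − 1) − 0 = 0, and there is no ∂_3, so H_2 ≅ 0.

H_0 ≅ Z^2,  H_1 ≅ Z^2,  H_2 = 0.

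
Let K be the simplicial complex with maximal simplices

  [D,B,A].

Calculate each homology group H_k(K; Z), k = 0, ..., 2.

H_0 = Z,  H_1 = 0,  H_2 = 0.

Take the total order A < B < D on the vertex set. Then K (dimension 2) consists of the simplices:

  0-simplices (3): A, B, D
  1-simplices (3): AB, AD, BD
  2-simplices (1): ABD

so the chain groups are C_0 ≅ Z^3, C_1 ≅ Z^3, C_2 ≅ Z^1.

The boundary map ∂_1: C_1 → C_0 sends each edge [p,q] (with p < q) to q − p. For instance
  ∂BD = D − B.
The 3×3 boundary matrix has rank 2 and Smith normal form diag(1,1).

The boundary map ∂_2: C_2 → C_1 sends each 2-simplex [p,q,r] to [q,r] − [p,r] + [p,q]. For instance
  ∂ABD = BD − AD + AB.
The 3×1 boundary matrix has rank 1 and Smith normal form diag(1).

From H_k ≅ ker(∂_k) / im(∂_{k+1}) we obtain:

  H_0: rank C_0 − rank ∂_1 = 3 − 2 = 1, and the invariant factors of ∂_1 are all 1, so H_0 = Z.
  H_1: rank ker ∂_1 − rank ∂_2 = (3 − 2) − 1 = 0, and the invariant factors of ∂_2 are all 1, so H_1 = 0.
  H_2: rank ker ∂_2 − rank ∂_3 = (1 − 1) − 0 = 0, and there is no ∂_3, so H_2 = 0.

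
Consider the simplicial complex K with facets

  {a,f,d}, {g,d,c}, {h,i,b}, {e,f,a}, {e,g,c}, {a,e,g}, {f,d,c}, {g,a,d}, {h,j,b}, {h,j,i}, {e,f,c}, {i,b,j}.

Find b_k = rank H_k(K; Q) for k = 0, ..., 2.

Fix the vertex order a < b < c < d < e < f < g < h < i < j and write every simplex with vertices in increasing order. Then dim K = 2 and the simplices of K are:

  0-simplices (10): a, b, c, d, e, f, g, h, i, j
  1-simplices (18): ad, ae, af, ag, bh, bi, bj, cd, ce, cf, cg, df, dg, ef, eg, hi, hj, ij
  2-simplices (12): adf, adg, aef, aeg, bhi, bhj, bij, cdf, cdg, cef, ceg, hij

giving chain groups C_0 ≅ Z^10, C_1 ≅ Z^18, C_2 ≅ Z^12.

Boundary ∂_1: C_1 → C_0 is given by ∂[p,q] = [q] − [p]. For instance
  ∂cd = d − c.
The 10×18 boundary matrix has rank 8 and Smith normal form diag(1,1,1,1,1,1,1,1).

∂_2: C_2 → C_1 maps a triangle to the signed sum of its edges. For instance
  ∂adg = dg − ag + ad,
  ∂cdg = dg − cg + cd.
The 18×12 boundary matrix has rank 10 and Smith normal form diag(1,1,1,1,1,1,1,1,1,1).

Now H_k = ker ∂_k / im ∂_{k+1}, so:

  H_0: rank C_0 − rank ∂_1 = 10 − 8 = 2, and the invariant factors of ∂_1 are all 1, so H_0 = Z^2.
  H_1: rank ker ∂_1 − rank ∂_2 = (18 − 8) − 10 = 0, and the invariant factors of ∂_2 are all 1, so H_1 = 0.
  H_2: rank ker ∂_2 − rank ∂_3 = (12 − 10) − 0 = 2, and there is no ∂_3, so H_2 = Z^2.

As a check, the Euler characteristic is 10 − 18 + 12 = 4, which agrees with 2 − 0 + 2 = 4.

Hence the Betti numbers are b_0 = 2, b_1 = 0, b_2 = 2.

b_0 = 2, b_1 = 0, b_2 = 2.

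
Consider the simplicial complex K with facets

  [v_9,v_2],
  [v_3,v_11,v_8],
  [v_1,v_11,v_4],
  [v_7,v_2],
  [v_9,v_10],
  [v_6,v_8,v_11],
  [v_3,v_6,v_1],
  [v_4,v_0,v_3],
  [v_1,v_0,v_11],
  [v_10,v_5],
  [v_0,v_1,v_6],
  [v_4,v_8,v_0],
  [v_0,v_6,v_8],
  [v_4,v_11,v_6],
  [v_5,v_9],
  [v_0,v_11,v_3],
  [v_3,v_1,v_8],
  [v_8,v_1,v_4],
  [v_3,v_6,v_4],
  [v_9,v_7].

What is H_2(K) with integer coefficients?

H_2 ≅ Z.

Fix the vertex order v_0 < v_1 < v_2 < v_3 < v_4 < v_5 < v_6 < v_7 < v_8 < v_9 < v_10 < v_11 and write every simplex with vertices in increasing order. Then dim K = 2 and the simplices of K are:

  0-simplices (12): [v_0], [v_1], [v_2], [v_3], [v_4], [v_5], [v_6], [v_7], [v_8], [v_9], [v_10], [v_11]
  1-simplices (27): (27 of them)
  2-simplices (14): (14 of them)

Hence C_0 ≅ Z^12, C_1 ≅ Z^27, C_2 ≅ Z^14.

∂_1: C_1 → C_0 maps an edge to its endpoints' difference, ∂[p,q] = q − p. For instance
  ∂[v_4,v_6] = [v_6] − [v_4].
This gives a 12×27 integer matrix of rank 10; reducing to Smith normal form yields diagonal entries (1,1,1,1,1,1,1,1,1,1).

Boundary ∂_2: C_2 → C_1 maps a triangle to the signed sum of its edges. For instance
  ∂[v_1,v_3,v_6] = [v_3,v_6] − [v_1,v_6] + [v_1,v_3],
  ∂[v_1,v_3,v_8] = [v_3,v_8] − [v_1,v_8] + [v_1,v_3].
The resulting 27×14 matrix has rank 13, and its Smith normal form has invariant factors (1,1,1,1,1,1,1,1,1,1,1,1,1).

Now H_k = ker ∂_k / im ∂_{k+1}, so:

  H_2: rank ker ∂_2 − rank ∂_3 = (14 − 13) − 0 = 1, and there is no ∂_3, so H_2 ≅ Z.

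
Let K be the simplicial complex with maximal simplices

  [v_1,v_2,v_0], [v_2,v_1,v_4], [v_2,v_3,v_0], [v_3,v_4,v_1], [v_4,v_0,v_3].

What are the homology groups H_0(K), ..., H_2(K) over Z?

H_0 ≅ Z,  H_1 ≅ Z,  H_2 = 0.

Take the total order v_0 < v_1 < v_2 < v_3 < v_4 on the vertex set. Then K (dimension 2) consists of the simplices:

  0-simplices (5): [v_0], [v_1], [v_2], [v_3], [v_4]
  1-simplices (10): [v_0,v_1], [v_0,v_2], [v_0,v_3], [v_0,v_4], [v_1,v_2], [v_1,v_3], [v_1,v_4], [v_2,v_3], [v_2,v_4], [v_3,v_4]
  2-simplices (5): [v_0,v_1,v_2], [v_0,v_2,v_3], [v_0,v_3,v_4], [v_1,v_2,v_4], [v_1,v_3,v_4]

Hence C_0 ≅ Z^5, C_1 ≅ Z^10, C_2 ≅ Z^5.

∂_1: C_1 → C_0 sends each edge [p,q] (with p < q) to q − p. For instance
  ∂[v_3,v_4] = [v_4] − [v_3].
As a 5×10 matrix over Z this has rank 4, with invariant factors (1,1,1,1).

The boundary map ∂_2: C_2 → C_1 sends each 2-simplex [p,q,r] to [q,r] − [p,r] + [p,q]. For instance
  ∂[v_0,v_2,v_3] = [v_2,v_3] − [v_0,v_3] + [v_0,v_2],
  ∂[v_1,v_3,v_4] = [v_3,v_4] − [v_1,v_4] + [v_1,v_3].
The 10×5 boundary matrix has rank 5 and Smith normal form diag(1,1,1,1,1).

Reading off H_k = ker ∂_k / im ∂_{k+1}:

  H_0: rank C_0 − rank ∂_1 = 5 − 4 = 1, and the invariant factors of ∂_1 are all 1, so H_0 ≅ Z.
  H_1: rank ker ∂_1 − rank ∂_2 = (10 − 4) − 5 = 1, and the invariant factors of ∂_2 are all 1, so H_1 ≅ Z.
  H_2: rank ker ∂_2 − rank ∂_3 = (5 − 5) − 0 = 0, and there is no ∂_3, so H_2 ≅ 0.

As a check, the Euler characteristic is 5 − 10 + 5 = 0, which agrees with 1 − 1 + 0 = 0.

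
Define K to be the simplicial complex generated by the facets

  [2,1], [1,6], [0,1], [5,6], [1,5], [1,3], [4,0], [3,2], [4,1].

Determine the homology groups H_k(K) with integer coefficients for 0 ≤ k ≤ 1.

We work with the vertex ordering 0 < 1 < 2 < 3 < 4 < 5 < 6. The simplices of K, each written with vertices in increasing order, are:

  0-simplices (7): [0], [1], [2], [3], [4], [5], [6]
  1-simplices (9): [0,1], [0,4], [1,2], [1,3], [1,4], [1,5], [1,6], [2,3], [5,6]

so the chain groups are C_0 ≅ Z^7, C_1 ≅ Z^9.

∂_1: C_1 → C_0 is given by ∂[p,q] = [q] − [p]. For instance
  ∂[0,1] = [1] − [0].
This gives a 7×9 integer matrix of rank 6; reducing to Smith normal form yields diagonal entries (1,1,1,1,1,1).

Now H_k = ker ∂_k / im ∂_{k+1}, so:

  H_0: rank C_0 − rank ∂_1 = 7 − 6 = 1, and the invariant factors of ∂_1 are all 1, so H_0 = Z.
  H_1: rank ker ∂_1 − rank ∂_2 = (9 − 6) − 0 = 3, and there is no ∂_2, so H_1 = Z^3.

As a check, the Euler characteristic is 7 − 9 = -2, which agrees with 1 − 3 = -2.
(K is a triangulation of a wedge of 3 circles.)

H_0 = Z,  H_1 = Z^3.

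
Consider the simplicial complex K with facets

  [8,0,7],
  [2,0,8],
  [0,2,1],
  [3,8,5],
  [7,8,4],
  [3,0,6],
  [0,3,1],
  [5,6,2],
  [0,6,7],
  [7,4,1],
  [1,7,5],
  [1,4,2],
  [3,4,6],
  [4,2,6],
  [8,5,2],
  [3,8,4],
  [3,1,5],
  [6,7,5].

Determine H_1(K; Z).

H_1 = Z^2.

Fix the vertex order 0 < 1 < 2 < 3 < 4 < 5 < 6 < 7 < 8 and write every simplex with vertices in increasing order. Then dim K = 2 and the simplices of K are:

  0-simplices (9): [0], [1], [2], [3], [4], [5], [6], [7], [8]
  1-simplices (27): (27 of them)
  2-simplices (18): [0,1,2], [0,1,3], [0,2,8], [0,3,6], [0,6,7], [0,7,8], [1,2,4], [1,3,5], [1,4,7], [1,5,7], [2,4,6], [2,5,6], [2,5,8], [3,4,6], [3,4,8], [3,5,8], [4,7,8], [5,6,7]

so the chain groups are C_0 ≅ Z^9, C_1 ≅ Z^27, C_2 ≅ Z^18.

∂_1: C_1 → C_0 maps an edge to its endpoints' difference, ∂[p,q] = q − p. For instance
  ∂[4,6] = [6] − [4].
This gives a 9×27 integer matrix of rank 8; reducing to Smith normal form yields diagonal entries (1,1,1,1,1,1,1,1).

Boundary ∂_2: C_2 → C_1 acts by ∂[p,q,r] = [q,r] − [p,r] + [p,q]. For instance
  ∂[3,4,8] = [4,8] − [3,8] + [3,4],
  ∂[3,4,6] = [4,6] − [3,6] + [3,4].
This gives a 27×18 integer matrix of rank 17; reducing to Smith normal form yields diagonal entries (1,1,1,1,1,1,1,1,1,1,1,1,1,1,1,1,1).

Reading off H_k = ker ∂_k / im ∂_{k+1}:

  H_1: rank ker ∂_1 − rank ∂_2 = (27 − 8) − 17 = 2, and the invariant factors of ∂_2 are all 1, so H_1 ≅ Z^2.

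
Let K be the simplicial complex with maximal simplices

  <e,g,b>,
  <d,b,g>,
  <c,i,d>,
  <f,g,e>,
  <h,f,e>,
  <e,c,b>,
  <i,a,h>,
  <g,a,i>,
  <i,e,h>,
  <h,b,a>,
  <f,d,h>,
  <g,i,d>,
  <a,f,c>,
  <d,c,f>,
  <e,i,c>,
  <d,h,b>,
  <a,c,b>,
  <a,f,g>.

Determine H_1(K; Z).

H_1 = Z^2.

Fix the vertex order a < b < c < d < e < f < g < h < i and write every simplex with vertices in increasing order. Then dim K = 2 and the simplices of K are:

  0-simplices (9): a, b, c, d, e, f, g, h, i
  1-simplices (27): ab, ac, af, ag, ah, ai, bc, bd, be, bg, bh, cd, ce, cf, ci, df, dg, dh, di, ef, eg, eh, ei, fg, fh, gi, hi
  2-simplices (18): abc, abh, acf, afg, agi, ahi, bce, bdg, bdh, beg, cdf, cdi, cei, dfh, dgi, efg, efh, ehi

so the chain groups are C_0 ≅ Z^9, C_1 ≅ Z^27, C_2 ≅ Z^18.

The boundary map ∂_1: C_1 → C_0 maps an edge to its endpoints' difference, ∂[p,q] = q − p. For instance
  ∂ag = g − a.
This gives a 9×27 integer matrix of rank 8; reducing to Smith normal form yields diagonal entries (1,1,1,1,1,1,1,1).

The boundary map ∂_2: C_2 → C_1 sends each 2-simplex [p,q,r] to [q,r] − [p,r] + [p,q]. For instance
  ∂dgi = gi − di + dg,
  ∂agi = gi − ai + ag.
The 27×18 boundary matrix has rank 17 and Smith normal form diag(1,1,1,1,1,1,1,1,1,1,1,1,1,1,1,1,1).

From H_k ≅ ker(∂_k) / im(∂_{k+1}) we obtain:

  H_1: rank ker ∂_1 − rank ∂_2 = (27 − 8) − 17 = 2, and the invariant factors of ∂_2 are all 1, so H_1 = Z^2.

(K is a triangulation of the torus T^2.)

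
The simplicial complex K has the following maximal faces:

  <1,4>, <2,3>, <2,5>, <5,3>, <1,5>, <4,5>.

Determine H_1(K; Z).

Take the total order 1 < 2 < 3 < 4 < 5 on the vertex set. Then K (dimension 1) consists of the simplices:

  0-simplices (5): [1], [2], [3], [4], [5]
  1-simplices (6): [1,4], [1,5], [2,3], [2,5], [3,5], [4,5]

so the chain groups are C_0 ≅ Z^5, C_1 ≅ Z^6.

The boundary map ∂_1: C_1 → C_0 maps an edge to its endpoints' difference, ∂[p,q] = q − p.
The 5×6 boundary matrix has rank 4 and Smith normal form diag(1,1,1,1).

From H_k ≅ ker(∂_k) / im(∂_{k+1}) we obtain:

  H_1: rank ker ∂_1 − rank ∂_2 = (6 − 4) − 0 = 2, and there is no ∂_2, so H_1 ≅ Z^2.

H_1 = Z^2.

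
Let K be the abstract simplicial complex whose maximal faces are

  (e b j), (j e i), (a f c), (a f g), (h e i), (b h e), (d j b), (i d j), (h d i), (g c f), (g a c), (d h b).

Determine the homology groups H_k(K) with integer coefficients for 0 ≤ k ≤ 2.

Fix the vertex order a < b < c < d < e < f < g < h < i < j and write every simplex with vertices in increasing order. Then dim K = 2 and the simplices of K are:

  0-simplices (10): a, b, c, d, e, f, g, h, i, j
  1-simplices (18): ac, af, ag, bd, be, bh, bj, cf, cg, dh, di, dj, eh, ei, ej, fg, hi, ij
  2-simplices (12): acf, acg, afg, bdh, bdj, beh, bej, cfg, dhi, dij, ehi, eij

so the chain groups are C_0 ≅ Z^10, C_1 ≅ Z^18, C_2 ≅ Z^12.

The boundary map ∂_1: C_1 → C_0 maps an edge to its endpoints' difference, ∂[p,q] = q − p. For instance
  ∂ei = i − e.
The resulting 10×18 matrix has rank 8, and its Smith normal form has invariant factors (1,1,1,1,1,1,1,1).

The boundary map ∂_2: C_2 → C_1 acts by ∂[p,q,r] = [q,r] − [p,r] + [p,q]. For instance
  ∂bdj = dj − bj + bd,
  ∂acf = cf − af + ac.
The 18×12 boundary matrix has rank 10 and Smith normal form diag(1,1,1,1,1,1,1,1,1,1).

Computing H_k = (kernel of ∂_k) / (image of ∂_{k+1}):

  H_0: rank C_0 − rank ∂_1 = 10 − 8 = 2, and the invariant factors of ∂_1 are all 1, so H_0 = Z^2.
  H_1: rank ker ∂_1 − rank ∂_2 = (18 − 8) − 10 = 0, and the invariant factors of ∂_2 are all 1, so H_1 = 0.
  H_2: rank ker ∂_2 − rank ∂_3 = (12 − 10) − 0 = 2, and there is no ∂_3, so H_2 = Z^2.

(K is a triangulation of the disjoint union of the 2-sphere S^2 and the 2-sphere S^2.)

H_0 = Z^2,  H_1 = 0,  H_2 = Z^2.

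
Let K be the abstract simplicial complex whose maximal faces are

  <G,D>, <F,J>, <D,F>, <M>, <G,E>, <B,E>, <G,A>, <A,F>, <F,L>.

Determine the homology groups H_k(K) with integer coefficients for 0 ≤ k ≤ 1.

H_0 ≅ Z^2,  H_1 ≅ Z.

We work with the vertex ordering A < B < D < E < F < G < J < L < M. The simplices of K, each written with vertices in increasing order, are:

  0-simplices (9): A, B, D, E, F, G, J, L, M
  1-simplices (8): AF, AG, BE, DF, DG, EG, FJ, FL

so the chain groups are C_0 ≅ Z^9, C_1 ≅ Z^8.

∂_1: C_1 → C_0 is given by ∂[p,q] = [q] − [p]. For instance
  ∂EG = G − E.
As a 9×8 matrix over Z this has rank 7, with invariant factors (1,1,1,1,1,1,1).

Computing H_k = (kernel of ∂_k) / (image of ∂_{k+1}):

  H_0: rank C_0 − rank ∂_1 = 9 − 7 = 2, and the invariant factors of ∂_1 are all 1, so H_0 = Z^2.
  H_1: rank ker ∂_1 − rank ∂_2 = (8 − 7) − 0 = 1, and there is no ∂_2, so H_1 = Z.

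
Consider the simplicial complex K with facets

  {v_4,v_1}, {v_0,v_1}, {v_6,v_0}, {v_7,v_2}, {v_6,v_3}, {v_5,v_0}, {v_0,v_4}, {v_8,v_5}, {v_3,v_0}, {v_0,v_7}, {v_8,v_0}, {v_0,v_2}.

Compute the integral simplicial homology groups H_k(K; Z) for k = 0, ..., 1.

We work with the vertex ordering v_0 < v_1 < v_2 < v_3 < v_4 < v_5 < v_6 < v_7 < v_8. The simplices of K, each written with vertices in increasing order, are:

  0-simplices (9): [v_0], [v_1], [v_2], [v_3], [v_4], [v_5], [v_6], [v_7], [v_8]
  1-simplices (12): [v_0,v_1], [v_0,v_2], [v_0,v_3], [v_0,v_4], [v_0,v_5], [v_0,v_6], [v_0,v_7], [v_0,v_8], [v_1,v_4], [v_2,v_7], [v_3,v_6], [v_5,v_8]

Hence C_0 ≅ Z^9, C_1 ≅ Z^12.

∂_1: C_1 → C_0 is given by ∂[p,q] = [q] − [p]. For instance
  ∂[v_0,v_1] = [v_1] − [v_0].
The 9×12 boundary matrix has rank 8 and Smith normal form diag(1,1,1,1,1,1,1,1).

Reading off H_k = ker ∂_k / im ∂_{k+1}:

  H_0: rank C_0 − rank ∂_1 = 9 − 8 = 1, and the invariant factors of ∂_1 are all 1, so H_0 ≅ Z.
  H_1: rank ker ∂_1 − rank ∂_2 = (12 − 8) − 0 = 4, and there is no ∂_2, so H_1 ≅ Z^4.

H_0 = Z,  H_1 = Z^4.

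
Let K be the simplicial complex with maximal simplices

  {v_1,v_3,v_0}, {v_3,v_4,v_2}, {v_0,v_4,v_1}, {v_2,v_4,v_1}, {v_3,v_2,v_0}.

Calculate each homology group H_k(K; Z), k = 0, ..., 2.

Fix the vertex order v_0 < v_1 < v_2 < v_3 < v_4 and write every simplex with vertices in increasing order. Then dim K = 2 and the simplices of K are:

  0-simplices (5): [v_0], [v_1], [v_2], [v_3], [v_4]
  1-simplices (10): [v_0,v_1], [v_0,v_2], [v_0,v_3], [v_0,v_4], [v_1,v_2], [v_1,v_3], [v_1,v_4], [v_2,v_3], [v_2,v_4], [v_3,v_4]
  2-simplices (5): [v_0,v_1,v_3], [v_0,v_1,v_4], [v_0,v_2,v_3], [v_1,v_2,v_4], [v_2,v_3,v_4]

Hence C_0 ≅ Z^5, C_1 ≅ Z^10, C_2 ≅ Z^5.

The boundary map ∂_1: C_1 → C_0 is given by ∂[p,q] = [q] − [p]. For instance
  ∂[v_0,v_4] = [v_4] − [v_0].
The resulting 5×10 matrix has rank 4, and its Smith normal form has invariant factors (1,1,1,1).

The boundary map ∂_2: C_2 → C_1 sends each 2-simplex [p,q,r] to [q,r] − [p,r] + [p,q]. For instance
  ∂[v_0,v_1,v_3] = [v_1,v_3] − [v_0,v_3] + [v_0,v_1],
  ∂[v_0,v_2,v_3] = [v_2,v_3] − [v_0,v_3] + [v_0,v_2].
The resulting 10×5 matrix has rank 5, and its Smith normal form has invariant factors (1,1,1,1,1).

From H_k ≅ ker(∂_k) / im(∂_{k+1}) we obtain:

  H_0: rank C_0 − rank ∂_1 = 5 − 4 = 1, and the invariant factors of ∂_1 are all 1, so H_0 ≅ Z.
  H_1: rank ker ∂_1 − rank ∂_2 = (10 − 4) − 5 = 1, and the invariant factors of ∂_2 are all 1, so H_1 ≅ Z.
  H_2: rank ker ∂_2 − rank ∂_3 = (5 − 5) − 0 = 0, and there is no ∂_3, so H_2 ≅ 0.

As a check, the Euler characteristic is 5 − 10 + 5 = 0, which agrees with 1 − 1 + 0 = 0.
(K is a triangulation of the Möbius band.)

H_0 ≅ Z,  H_1 ≅ Z,  H_2 = 0.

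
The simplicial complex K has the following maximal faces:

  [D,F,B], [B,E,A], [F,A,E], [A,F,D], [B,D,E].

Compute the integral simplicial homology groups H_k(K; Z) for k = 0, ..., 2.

Fix the vertex order A < B < D < E < F and write every simplex with vertices in increasing order. Then dim K = 2 and the simplices of K are:

  0-simplices (5): A, B, D, E, F
  1-simplices (10): AB, AD, AE, AF, BD, BE, BF, DE, DF, EF
  2-simplices (5): ABE, ADF, AEF, BDE, BDF

Hence C_0 ≅ Z^5, C_1 ≅ Z^10, C_2 ≅ Z^5.

∂_1: C_1 → C_0 is given by ∂[p,q] = [q] − [p]. For instance
  ∂EF = F − E.
As a 5×10 matrix over Z this has rank 4, with invariant factors (1,1,1,1).

∂_2: C_2 → C_1 acts by ∂[p,q,r] = [q,r] − [p,r] + [p,q]. For instance
  ∂AEF = EF − AF + AE,
  ∂ABE = BE − AE + AB.
The 10×5 boundary matrix has rank 5 and Smith normal form diag(1,1,1,1,1).

Now H_k = ker ∂_k / im ∂_{k+1}, so:

  H_0: rank C_0 − rank ∂_1 = 5 − 4 = 1, and the invariant factors of ∂_1 are all 1, so H_0 ≅ Z.
  H_1: rank ker ∂_1 − rank ∂_2 = (10 − 4) − 5 = 1, and the invariant factors of ∂_2 are all 1, so H_1 ≅ Z.
  H_2: rank ker ∂_2 − rank ∂_3 = (5 − 5) − 0 = 0, and there is no ∂_3, so H_2 ≅ 0.

(K is a triangulation of the Möbius band.)

H_0 ≅ Z,  H_1 ≅ Z,  H_2 = 0.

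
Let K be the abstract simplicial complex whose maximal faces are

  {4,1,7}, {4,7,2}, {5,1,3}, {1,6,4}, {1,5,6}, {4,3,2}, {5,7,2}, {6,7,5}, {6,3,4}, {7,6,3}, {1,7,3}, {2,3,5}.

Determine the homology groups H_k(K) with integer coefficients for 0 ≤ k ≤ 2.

Fix the vertex order 1 < 2 < 3 < 4 < 5 < 6 < 7 and write every simplex with vertices in increasing order. Then dim K = 2 and the simplices of K are:

  0-simplices (7): [1], [2], [3], [4], [5], [6], [7]
  1-simplices (18): [1,3], [1,4], [1,5], [1,6], [1,7], [2,3], [2,4], [2,5], [2,7], [3,4], [3,5], [3,6], [3,7], [4,6], [4,7], [5,6], [5,7], [6,7]
  2-simplices (12): [1,3,5], [1,3,7], [1,4,6], [1,4,7], [1,5,6], [2,3,4], [2,3,5], [2,4,7], [2,5,7], [3,4,6], [3,6,7], [5,6,7]

giving chain groups C_0 ≅ Z^7, C_1 ≅ Z^18, C_2 ≅ Z^12.

∂_1: C_1 → C_0 sends each edge [p,q] (with p < q) to q − p. For instance
  ∂[3,4] = [4] − [3].
The resulting 7×18 matrix has rank 6, and its Smith normal form has invariant factors (1,1,1,1,1,1).

Boundary ∂_2: C_2 → C_1 acts by ∂[p,q,r] = [q,r] − [p,r] + [p,q]. For instance
  ∂[2,3,4] = [3,4] − [2,4] + [2,3],
  ∂[1,3,7] = [3,7] − [1,7] + [1,3].
The 18×12 boundary matrix has rank 12 and Smith normal form diag(1,1,1,1,1,1,1,1,1,1,1,2).

Now H_k = ker ∂_k / im ∂_{k+1}, so:

  H_0: rank C_0 − rank ∂_1 = 7 − 6 = 1, and the invariant factors of ∂_1 are all 1, so H_0 = Z.
  H_1: rank ker ∂_1 − rank ∂_2 = (18 − 6) − 12 = 0, and ∂_2 has invariant factor 2 > 1, so H_1 = Z/2.
  H_2: rank ker ∂_2 − rank ∂_3 = (12 − 12) − 0 = 0, and there is no ∂_3, so H_2 = 0.

As a check, the Euler characteristic is 7 − 18 + 12 = 1, which agrees with 1 − 0 + 0 = 1.

H_0 = Z,  H_1 = Z/2,  H_2 = 0.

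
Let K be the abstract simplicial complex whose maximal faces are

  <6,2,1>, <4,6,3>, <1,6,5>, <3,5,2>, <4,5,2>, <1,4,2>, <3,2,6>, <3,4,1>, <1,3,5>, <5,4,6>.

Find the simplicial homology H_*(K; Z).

Order the vertices as 1 < 2 < 3 < 4 < 5 < 6. Listing each simplex with vertices in this order, K has dimension 2 with simplices:

  0-simplices (6): [1], [2], [3], [4], [5], [6]
  1-simplices (15): [1,2], [1,3], [1,4], [1,5], [1,6], [2,3], [2,4], [2,5], [2,6], [3,4], [3,5], [3,6], [4,5], [4,6], [5,6]
  2-simplices (10): [1,2,4], [1,2,6], [1,3,4], [1,3,5], [1,5,6], [2,3,5], [2,3,6], [2,4,5], [3,4,6], [4,5,6]

so the chain groups are C_0 ≅ Z^6, C_1 ≅ Z^15, C_2 ≅ Z^10.

∂_1: C_1 → C_0 is given by ∂[p,q] = [q] − [p]. For instance
  ∂[3,4] = [4] − [3].
The 6×15 boundary matrix has rank 5 and Smith normal form diag(1,1,1,1,1).

The boundary map ∂_2: C_2 → C_1 maps a triangle to the signed sum of its edges. For instance
  ∂[2,3,6] = [3,6] − [2,6] + [2,3],
  ∂[2,4,5] = [4,5] − [2,5] + [2,4].
The resulting 15×10 matrix has rank 10, and its Smith normal form has invariant factors (1,1,1,1,1,1,1,1,1,2).

Reading off H_k = ker ∂_k / im ∂_{k+1}:

  H_0: rank C_0 − rank ∂_1 = 6 − 5 = 1, and the invariant factors of ∂_1 are all 1, so H_0 ≅ Z.
  H_1: rank ker ∂_1 − rank ∂_2 = (15 − 5) − 10 = 0, and ∂_2 has invariant factor 2 > 1, so H_1 ≅ Z/2.
  H_2: rank ker ∂_2 − rank ∂_3 = (10 − 10) − 0 = 0, and there is no ∂_3, so H_2 ≅ 0.

H_0 = Z,  H_1 = Z/2,  H_2 = 0.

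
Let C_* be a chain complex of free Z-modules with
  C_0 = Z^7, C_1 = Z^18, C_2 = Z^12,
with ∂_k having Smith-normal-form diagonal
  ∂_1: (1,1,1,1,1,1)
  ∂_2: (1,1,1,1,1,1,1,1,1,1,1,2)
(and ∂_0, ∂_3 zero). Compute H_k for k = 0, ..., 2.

H_0 = Z,  H_1 = Z_2,  H_2 = 0.

H_0: b_0 = 7 − 0 − 6 = 1; torsion from ∂_1 factors > 1: none. So H_0 = Z.
H_1: b_1 = 18 − 6 − 12 = 0; torsion from ∂_2 factors > 1: [2]. So H_1 = Z_2.
H_2: b_2 = 12 − 12 − 0 = 0; torsion from ∂_3 factors > 1: none. So H_2 = 0.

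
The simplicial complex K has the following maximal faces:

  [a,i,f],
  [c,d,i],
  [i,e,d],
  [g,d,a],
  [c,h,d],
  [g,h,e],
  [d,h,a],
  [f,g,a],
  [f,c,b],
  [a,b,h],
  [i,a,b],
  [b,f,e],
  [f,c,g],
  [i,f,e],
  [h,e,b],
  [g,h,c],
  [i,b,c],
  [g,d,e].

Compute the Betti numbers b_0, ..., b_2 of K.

b_0 = 1, b_1 = 1, b_2 = 0.

Order the vertices as a < b < c < d < e < f < g < h < i. Listing each simplex with vertices in this order, K has dimension 2 with simplices:

  0-simplices (9): a, b, c, d, e, f, g, h, i
  1-simplices (27): ab, ad, af, ag, ah, ai, bc, be, bf, bh, bi, cd, cf, cg, ch, ci, de, dg, dh, di, ef, eg, eh, ei, fg, fi, gh
  2-simplices (18): abh, abi, adg, adh, afg, afi, bcf, bci, bef, beh, cdh, cdi, cfg, cgh, deg, dei, efi, egh

so the chain groups are C_0 ≅ Z^9, C_1 ≅ Z^27, C_2 ≅ Z^18.

The boundary map ∂_1: C_1 → C_0 sends each edge [p,q] (with p < q) to q − p. For instance
  ∂ei = i − e.
As a 9×27 matrix over Z this has rank 8, with invariant factors (1,1,1,1,1,1,1,1).

The boundary map ∂_2: C_2 → C_1 sends each 2-simplex [p,q,r] to [q,r] − [p,r] + [p,q]. For instance
  ∂cdi = di − ci + cd,
  ∂beh = eh − bh + be.
As a 27×18 matrix over Z this has rank 18, with invariant factors (1,1,1,1,1,1,1,1,1,1,1,1,1,1,1,1,1,2).

Computing H_k = (kernel of ∂_k) / (image of ∂_{k+1}):

  H_0: rank C_0 − rank ∂_1 = 9 − 8 = 1, and the invariant factors of ∂_1 are all 1, so H_0 = Z.
  H_1: rank ker ∂_1 − rank ∂_2 = (27 − 8) − 18 = 1, and ∂_2 has invariant factor 2 > 1, so H_1 = Z ⊕ Z/2.
  H_2: rank ker ∂_2 − rank ∂_3 = (18 − 18) − 0 = 0, and there is no ∂_3, so H_2 = 0.

As a check, the Euler characteristic is 9 − 27 + 18 = 0, which agrees with 1 − 1 + 0 = 0.

Hence the Betti numbers are b_0 = 1, b_1 = 1, b_2 = 0.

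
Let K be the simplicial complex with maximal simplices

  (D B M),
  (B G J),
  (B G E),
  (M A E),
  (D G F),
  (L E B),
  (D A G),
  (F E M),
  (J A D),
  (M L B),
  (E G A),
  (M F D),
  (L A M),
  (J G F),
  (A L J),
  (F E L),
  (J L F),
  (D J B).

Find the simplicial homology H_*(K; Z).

Order the vertices as A < B < D < E < F < G < J < L < M. Listing each simplex with vertices in this order, K has dimension 2 with simplices:

  0-simplices (9): A, B, D, E, F, G, J, L, M
  1-simplices (27): AD, AE, AG, AJ, AL, AM, BD, BE, BG, BJ, BL, BM, DF, DG, DJ, DM, EF, EG, EL, EM, FG, FJ, FL, FM, GJ, JL, LM
  2-simplices (18): ADG, ADJ, AEG, AEM, AJL, ALM, BDJ, BDM, BEG, BEL, BGJ, BLM, DFG, DFM, EFL, EFM, FGJ, FJL

Hence C_0 ≅ Z^9, C_1 ≅ Z^27, C_2 ≅ Z^18.

∂_1: C_1 → C_0 maps an edge to its endpoints' difference, ∂[p,q] = q − p. For instance
  ∂FJ = J − F.
This gives a 9×27 integer matrix of rank 8; reducing to Smith normal form yields diagonal entries (1,1,1,1,1,1,1,1).

∂_2: C_2 → C_1 maps a triangle to the signed sum of its edges. For instance
  ∂ALM = LM − AM + AL,
  ∂EFL = FL − EL + EF.
The resulting 27×18 matrix has rank 18, and its Smith normal form has invariant factors (1,1,1,1,1,1,1,1,1,1,1,1,1,1,1,1,1,2).

Computing H_k = (kernel of ∂_k) / (image of ∂_{k+1}):

  H_0: rank C_0 − rank ∂_1 = 9 − 8 = 1, and the invariant factors of ∂_1 are all 1, so H_0 = Z.
  H_1: rank ker ∂_1 − rank ∂_2 = (27 − 8) − 18 = 1, and ∂_2 has invariant factor 2 > 1, so H_1 = Z ⊕ Z/2.
  H_2: rank ker ∂_2 − rank ∂_3 = (18 − 18) − 0 = 0, and there is no ∂_3, so H_2 = 0.

H_0 ≅ Z,  H_1 ≅ Z ⊕ Z/2,  H_2 = 0.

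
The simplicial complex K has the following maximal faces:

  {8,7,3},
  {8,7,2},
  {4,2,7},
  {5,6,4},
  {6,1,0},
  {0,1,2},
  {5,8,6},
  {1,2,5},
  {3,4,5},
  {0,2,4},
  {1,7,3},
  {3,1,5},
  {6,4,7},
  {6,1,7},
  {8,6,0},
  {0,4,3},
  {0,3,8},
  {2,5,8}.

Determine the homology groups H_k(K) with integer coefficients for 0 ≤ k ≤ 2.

H_0 = Z,  H_1 = Z^2,  H_2 = Z.

Order the vertices as 0 < 1 < 2 < 3 < 4 < 5 < 6 < 7 < 8. Listing each simplex with vertices in this order, K has dimension 2 with simplices:

  0-simplices (9): [0], [1], [2], [3], [4], [5], [6], [7], [8]
  1-simplices (27): (27 of them)
  2-simplices (18): [0,1,2], [0,1,6], [0,2,4], [0,3,4], [0,3,8], [0,6,8], [1,2,5], [1,3,5], [1,3,7], [1,6,7], [2,4,7], [2,5,8], [2,7,8], [3,4,5], [3,7,8], [4,5,6], [4,6,7], [5,6,8]

Hence C_0 ≅ Z^9, C_1 ≅ Z^27, C_2 ≅ Z^18.

Boundary ∂_1: C_1 → C_0 sends each edge [p,q] (with p < q) to q − p. For instance
  ∂[1,2] = [2] − [1].
As a 9×27 matrix over Z this has rank 8, with invariant factors (1,1,1,1,1,1,1,1).

∂_2: C_2 → C_1 maps a triangle to the signed sum of its edges. For instance
  ∂[0,3,4] = [3,4] − [0,4] + [0,3],
  ∂[0,3,8] = [3,8] − [0,8] + [0,3].
The resulting 27×18 matrix has rank 17, and its Smith normal form has invariant factors (1,1,1,1,1,1,1,1,1,1,1,1,1,1,1,1,1).

Now H_k = ker ∂_k / im ∂_{k+1}, so:

  H_0: rank C_0 − rank ∂_1 = 9 − 8 = 1, and the invariant factors of ∂_1 are all 1, so H_0 ≅ Z.
  H_1: rank ker ∂_1 − rank ∂_2 = (27 − 8) − 17 = 2, and the invariant factors of ∂_2 are all 1, so H_1 ≅ Z^2.
  H_2: rank ker ∂_2 − rank ∂_3 = (18 − 17) − 0 = 1, and there is no ∂_3, so H_2 ≅ Z.

As a check, the Euler characteristic is 9 − 27 + 18 = 0, which agrees with 1 − 2 + 1 = 0.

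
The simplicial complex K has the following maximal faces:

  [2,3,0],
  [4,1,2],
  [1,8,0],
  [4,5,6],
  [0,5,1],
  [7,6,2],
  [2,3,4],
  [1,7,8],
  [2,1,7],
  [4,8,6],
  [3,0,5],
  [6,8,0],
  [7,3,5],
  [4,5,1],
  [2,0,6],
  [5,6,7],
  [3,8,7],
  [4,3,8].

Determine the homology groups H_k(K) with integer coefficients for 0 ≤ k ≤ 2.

H_0 = Z,  H_1 = Z^2,  H_2 = Z.

Order the vertices as 0 < 1 < 2 < 3 < 4 < 5 < 6 < 7 < 8. Listing each simplex with vertices in this order, K has dimension 2 with simplices:

  0-simplices (9): [0], [1], [2], [3], [4], [5], [6], [7], [8]
  1-simplices (27): (27 of them)
  2-simplices (18): [0,1,5], [0,1,8], [0,2,3], [0,2,6], [0,3,5], [0,6,8], [1,2,4], [1,2,7], [1,4,5], [1,7,8], [2,3,4], [2,6,7], [3,4,8], [3,5,7], [3,7,8], [4,5,6], [4,6,8], [5,6,7]

giving chain groups C_0 ≅ Z^9, C_1 ≅ Z^27, C_2 ≅ Z^18.

Boundary ∂_1: C_1 → C_0 sends each edge [p,q] (with p < q) to q − p. For instance
  ∂[1,5] = [5] − [1].
The 9×27 boundary matrix has rank 8 and Smith normal form diag(1,1,1,1,1,1,1,1).

The boundary map ∂_2: C_2 → C_1 maps a triangle to the signed sum of its edges. For instance
  ∂[0,1,8] = [1,8] − [0,8] + [0,1],
  ∂[1,2,4] = [2,4] − [1,4] + [1,2].
The 27×18 boundary matrix has rank 17 and Smith normal form diag(1,1,1,1,1,1,1,1,1,1,1,1,1,1,1,1,1).

Computing H_k = (kernel of ∂_k) / (image of ∂_{k+1}):

  H_0: rank C_0 − rank ∂_1 = 9 − 8 = 1, and the invariant factors of ∂_1 are all 1, so H_0 = Z.
  H_1: rank ker ∂_1 − rank ∂_2 = (27 − 8) − 17 = 2, and the invariant factors of ∂_2 are all 1, so H_1 = Z^2.
  H_2: rank ker ∂_2 − rank ∂_3 = (18 − 17) − 0 = 1, and there is no ∂_3, so H_2 = Z.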